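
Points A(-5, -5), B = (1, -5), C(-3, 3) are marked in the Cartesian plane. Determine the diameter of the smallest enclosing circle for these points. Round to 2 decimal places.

9.22

Side lengths²: AB² = 36, AC² = 68, BC² = 80.
Since BC² = 80 < 68 + 36 = 104, the triangle is acute, so the smallest enclosing circle is the circumcircle.
Circumcentre = (-2, -1.5), r² = 21.25.
Diameter = 2r = 2√(21.25) ≈ 9.22.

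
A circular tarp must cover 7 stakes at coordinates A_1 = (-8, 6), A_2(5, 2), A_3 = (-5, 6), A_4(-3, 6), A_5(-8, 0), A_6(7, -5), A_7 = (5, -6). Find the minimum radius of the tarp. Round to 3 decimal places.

9.301

A smallest enclosing disk is always determined by at most three of the input points on its boundary.
The farthest pair is A_1–A_6 with squared distance 346. The circle on this segment as diameter has centre (-0.5, 0.5) and r² = 346/4 = 86.5.
Check A_2: distance² to centre = 32.5 ≤ 86.5, so it lies inside.
All remaining points lie in this disk, and no smaller disk contains both endpoints, so this is the minimum enclosing circle.
r = √(86.5) ≈ 9.301.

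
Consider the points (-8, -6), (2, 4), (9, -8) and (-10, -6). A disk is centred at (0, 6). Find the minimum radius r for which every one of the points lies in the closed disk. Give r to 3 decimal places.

The required radius is the distance from (0, 6) to the farthest point.
Squared distances: 208, 8, 277, 244.
Maximum is 277, attained at (9, -8).
r = √277 ≈ 16.643.

16.643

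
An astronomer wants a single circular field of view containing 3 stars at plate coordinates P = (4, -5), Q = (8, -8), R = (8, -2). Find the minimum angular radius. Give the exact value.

Side lengths²: PQ² = 25, PR² = 25, QR² = 36.
Since QR² = 36 < 25 + 25 = 50, the triangle is acute, so the smallest enclosing circle is the circumcircle.
Circumcentre = (7.125, -5), r² = 9.765625.
r = √(9.765625) = 3.125.

3.125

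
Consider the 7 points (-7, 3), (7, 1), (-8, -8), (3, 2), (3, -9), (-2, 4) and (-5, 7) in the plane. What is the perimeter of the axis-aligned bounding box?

Width = max x − min x = 7 − (-8) = 15.
Height = max y − min y = 7 − (-9) = 16.
Perimeter = 2(15 + 16) = 62.

62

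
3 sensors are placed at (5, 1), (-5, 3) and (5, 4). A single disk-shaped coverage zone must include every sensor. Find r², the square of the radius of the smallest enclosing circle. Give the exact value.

Call the three points A, B, C in the order given.
Side lengths²: AB² = 104, AC² = 9, BC² = 101.
Since AB² = 104 < 101 + 9 = 110, the triangle is acute, so the smallest enclosing circle is the circumcircle.
Circumcentre = (0.1, 2.5), r² = 26.26.

26.26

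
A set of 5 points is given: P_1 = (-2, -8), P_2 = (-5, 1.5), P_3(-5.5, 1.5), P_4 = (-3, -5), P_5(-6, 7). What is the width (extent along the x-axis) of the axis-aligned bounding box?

4

max x = -2, min x = -6, so width = 4.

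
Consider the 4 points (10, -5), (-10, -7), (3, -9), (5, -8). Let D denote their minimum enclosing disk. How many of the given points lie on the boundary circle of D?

2

The minimum enclosing circle of a finite set is fixed by two of the points (as a diameter) or three (as a circumcircle).
The farthest pair is (10, -5)–(-10, -7) with squared distance 404. The circle on this segment as diameter has centre (0, -6) and r² = 404/4 = 101.
Check (3, -9): distance² to centre = 18 ≤ 101, so it lies inside.
All remaining points lie in this disk, and no smaller disk contains both endpoints, so this is the minimum enclosing circle.
The points at distance exactly r from the centre are (10, -5), (-10, -7) — 2 points.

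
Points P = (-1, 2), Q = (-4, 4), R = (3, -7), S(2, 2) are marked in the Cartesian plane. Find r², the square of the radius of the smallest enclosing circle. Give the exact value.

The minimum enclosing circle of a finite set is fixed by two of the points (as a diameter) or three (as a circumcircle).
The farthest pair is Q–R with squared distance 170. The circle on this segment as diameter has centre (-0.5, -1.5) and r² = 170/4 = 42.5.
Check P: distance² to centre = 12.5 ≤ 42.5, so it lies inside.
All remaining points lie in this disk, and no smaller disk contains both endpoints, so this is the minimum enclosing circle.

42.5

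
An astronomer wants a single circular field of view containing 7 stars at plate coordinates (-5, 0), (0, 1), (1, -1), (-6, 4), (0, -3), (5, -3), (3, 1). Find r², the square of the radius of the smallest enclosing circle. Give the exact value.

The farthest pair is (-6, 4)–(5, -3) with squared distance 170. The circle on this segment as diameter has centre (-0.5, 0.5) and r² = 170/4 = 42.5.
Check (-5, 0): distance² to centre = 20.5 ≤ 42.5, so it lies inside.
All remaining points lie in this disk, and no smaller disk contains both endpoints, so this is the minimum enclosing circle.

42.5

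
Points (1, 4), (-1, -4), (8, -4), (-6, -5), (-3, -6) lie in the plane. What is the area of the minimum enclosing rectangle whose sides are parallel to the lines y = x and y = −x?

In coordinates u = x + y, v = x − y the rectangle is axis-aligned; the map (x,y)→(u,v) scales areas by 2.
u-values: 5, -5, 4, -11, -9; range = 5 − (-11) = 16.
v-values: -3, 3, 12, -1, 3; range = 12 − (-3) = 15.
Area = (16 × 15) / 2 = 120.

120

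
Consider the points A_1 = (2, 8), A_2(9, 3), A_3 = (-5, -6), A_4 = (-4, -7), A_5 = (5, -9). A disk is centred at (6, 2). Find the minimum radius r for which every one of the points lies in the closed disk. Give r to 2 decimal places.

The required radius is the distance from (6, 2) to the farthest point.
Squared distances: 52, 10, 185, 181, 122.
Maximum is 185, attained at A_3.
r = √185 ≈ 13.60.

13.60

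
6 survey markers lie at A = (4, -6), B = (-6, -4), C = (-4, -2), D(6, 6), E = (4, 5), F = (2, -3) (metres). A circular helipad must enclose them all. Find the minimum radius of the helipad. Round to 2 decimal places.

By Welzl's lemma the MEC is supported by two points (diametrically opposite) or three points (on a circumcircle).
The minimum enclosing circle is determined by three boundary points: A, B, D.
Their circumcentre is (5/31, 25/31) with r² = 58682/961.
The farthest remaining point E is at distance² 31061/961 ≤ 58682/961.
r = √(58682/961) ≈ 7.81.

7.81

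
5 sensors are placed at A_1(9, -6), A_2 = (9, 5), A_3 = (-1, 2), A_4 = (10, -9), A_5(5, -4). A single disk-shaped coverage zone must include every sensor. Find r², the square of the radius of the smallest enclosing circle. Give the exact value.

A smallest enclosing disk is always determined by at most three of the input points on its boundary.
The minimum enclosing circle is determined by three boundary points: A_2, A_3, A_4.
Their circumcentre is (149/26, -59/26) with r² = 21473/338.
The farthest remaining point A_1 is at distance² 8317/338 ≤ 21473/338.

21473/338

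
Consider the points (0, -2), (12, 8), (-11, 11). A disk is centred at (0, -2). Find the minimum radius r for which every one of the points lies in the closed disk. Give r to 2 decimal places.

17.03

The required radius is the distance from (0, -2) to the farthest point.
Squared distances: 0, 244, 290.
Maximum is 290, attained at (-11, 11).
r = √290 ≈ 17.03.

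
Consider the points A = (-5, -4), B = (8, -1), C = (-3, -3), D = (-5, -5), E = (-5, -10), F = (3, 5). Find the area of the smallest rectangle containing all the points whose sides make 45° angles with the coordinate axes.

In coordinates u = x + y, v = x − y the rectangle is axis-aligned; the map (x,y)→(u,v) scales areas by 2.
u-values: -9, 7, -6, -10, -15, 8; range = 8 − (-15) = 23.
v-values: -1, 9, 0, 0, 5, -2; range = 9 − (-2) = 11.
Area = (23 × 11) / 2 = 126.5.

126.5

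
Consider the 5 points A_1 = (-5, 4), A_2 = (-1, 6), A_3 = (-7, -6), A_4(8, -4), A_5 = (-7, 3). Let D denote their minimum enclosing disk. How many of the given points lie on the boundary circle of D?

3

The minimum enclosing circle of a finite set is fixed by two of the points (as a diameter) or three (as a circumcircle).
The minimum enclosing circle is determined by three boundary points: A_3, A_4, A_5.
Their circumcentre is (1/30, -1.5) with r² = 31373/450.
The farthest remaining point A_2 is at distance² 25793/450 ≤ 31373/450.
The points at distance exactly r from the centre are A_3, A_4, A_5 — 3 points.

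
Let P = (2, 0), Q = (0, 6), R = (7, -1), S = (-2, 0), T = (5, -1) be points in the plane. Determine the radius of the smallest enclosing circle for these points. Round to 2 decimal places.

5.06

By Welzl's lemma the MEC is supported by two points (diametrically opposite) or three points (on a circumcircle).
The minimum enclosing circle is determined by three boundary points: Q, R, S.
Their circumcentre is (2.75, 1.75) with r² = 25.625.
The farthest remaining point T is at distance² 12.625 ≤ 25.625.
r = √(25.625) ≈ 5.06.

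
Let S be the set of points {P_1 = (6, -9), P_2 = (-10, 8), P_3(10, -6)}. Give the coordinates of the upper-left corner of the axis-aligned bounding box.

(-10, 8)

x-range [-10, 10], y-range [-9, 8].
The upper-left corner is (-10, 8).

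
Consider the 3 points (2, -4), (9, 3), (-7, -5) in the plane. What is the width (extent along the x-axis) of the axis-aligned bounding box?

max x = 9, min x = -7, so width = 16.

16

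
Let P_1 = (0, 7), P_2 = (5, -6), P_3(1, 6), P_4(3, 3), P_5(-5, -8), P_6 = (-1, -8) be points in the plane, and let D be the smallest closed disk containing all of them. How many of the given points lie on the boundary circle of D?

By Welzl's lemma the MEC is supported by two points (diametrically opposite) or three points (on a circumcircle).
The minimum enclosing circle is determined by three boundary points: P_1, P_2, P_5.
Their circumcentre is (-17/14, -13/14) with r² = 6305/98.
The farthest remaining point P_3 is at distance² 5185/98 ≤ 6305/98.
The points at distance exactly r from the centre are P_1, P_2, P_5 — 3 points.

3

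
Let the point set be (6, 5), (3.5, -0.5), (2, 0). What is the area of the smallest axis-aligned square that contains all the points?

30.25

The bounding box has width 4 and height 5.5.
An axis-aligned square enclosing the set must have side ≥ max(width, height).
So the minimum side is max(4, 5.5) = 5.5.
Area = 5.5² = 30.25.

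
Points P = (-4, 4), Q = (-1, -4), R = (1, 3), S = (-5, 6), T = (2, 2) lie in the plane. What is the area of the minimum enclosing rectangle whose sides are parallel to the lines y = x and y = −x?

63

In coordinates u = x + y, v = x − y the rectangle is axis-aligned; the map (x,y)→(u,v) scales areas by 2.
u-values: 0, -5, 4, 1, 4; range = 4 − (-5) = 9.
v-values: -8, 3, -2, -11, 0; range = 3 − (-11) = 14.
Area = (9 × 14) / 2 = 63.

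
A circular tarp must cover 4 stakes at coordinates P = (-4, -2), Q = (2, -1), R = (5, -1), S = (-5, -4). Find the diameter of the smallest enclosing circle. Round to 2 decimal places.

10.44

A smallest enclosing disk is always determined by at most three of the input points on its boundary.
The farthest pair is R–S with squared distance 109. The circle on this segment as diameter has centre (0, -2.5) and r² = 109/4 = 27.25.
Check P: distance² to centre = 16.25 ≤ 27.25, so it lies inside.
All remaining points lie in this disk, and no smaller disk contains both endpoints, so this is the minimum enclosing circle.
Diameter = 2r = 2√(27.25) ≈ 10.44.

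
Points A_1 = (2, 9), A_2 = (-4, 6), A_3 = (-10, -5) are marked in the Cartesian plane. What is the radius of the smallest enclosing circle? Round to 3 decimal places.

9.220

Side lengths²: A_1A_2² = 45, A_1A_3² = 340, A_2A_3² = 157.
Since A_1A_3² = 340 ≥ 157 + 45 = 202, the angle opposite A_1A_3 is not acute, so the smallest enclosing circle has A_1A_3 as diameter.
Centre = midpoint of A_1A_3 = (-4, 2), r² = 340/4 = 85.
r = √85 ≈ 9.220.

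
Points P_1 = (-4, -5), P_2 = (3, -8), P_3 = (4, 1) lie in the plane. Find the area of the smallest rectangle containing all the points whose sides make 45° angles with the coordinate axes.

In coordinates u = x + y, v = x − y the rectangle is axis-aligned; the map (x,y)→(u,v) scales areas by 2.
u-values: -9, -5, 5; range = 5 − (-9) = 14.
v-values: 1, 11, 3; range = 11 − 1 = 10.
Area = (14 × 10) / 2 = 70.

70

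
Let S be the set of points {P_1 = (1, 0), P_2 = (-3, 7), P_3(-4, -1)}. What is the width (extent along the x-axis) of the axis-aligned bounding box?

5

max x = 1, min x = -4, so width = 5.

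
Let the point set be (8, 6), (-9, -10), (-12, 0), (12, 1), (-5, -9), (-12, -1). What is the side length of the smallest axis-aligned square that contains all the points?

24

The bounding box has width 24 and height 16.
An axis-aligned square enclosing the set must have side ≥ max(width, height).
So the minimum side is max(24, 16) = 24.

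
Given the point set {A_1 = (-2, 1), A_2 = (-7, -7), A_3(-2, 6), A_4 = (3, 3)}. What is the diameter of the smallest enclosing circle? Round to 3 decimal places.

A smallest enclosing disk is always determined by at most three of the input points on its boundary.
The minimum enclosing circle is determined by three boundary points: A_2, A_3, A_4.
Their circumcentre is (-2.875, -1.125) with r² = 51.53125.
The farthest remaining point A_1 is at distance² 5.28125 ≤ 51.53125.
Diameter = 2r = 2√(51.53125) ≈ 14.357.

14.357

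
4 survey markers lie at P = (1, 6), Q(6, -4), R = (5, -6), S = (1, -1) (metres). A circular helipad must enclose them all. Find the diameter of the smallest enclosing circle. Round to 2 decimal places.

A smallest enclosing disk is always determined by at most three of the input points on its boundary.
The farthest pair is P–R with squared distance 160. The circle on this segment as diameter has centre (3, 0) and r² = 160/4 = 40.
Check Q: distance² to centre = 25 ≤ 40, so it lies inside.
All remaining points lie in this disk, and no smaller disk contains both endpoints, so this is the minimum enclosing circle.
Diameter = 2r = 2√40 ≈ 12.65.

12.65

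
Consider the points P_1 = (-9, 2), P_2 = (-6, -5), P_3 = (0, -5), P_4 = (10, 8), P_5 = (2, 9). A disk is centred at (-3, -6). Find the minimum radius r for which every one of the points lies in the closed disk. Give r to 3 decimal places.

The required radius is the distance from (-3, -6) to the farthest point.
Squared distances: 100, 10, 10, 365, 250.
Maximum is 365, attained at P_4.
r = √365 ≈ 19.105.

19.105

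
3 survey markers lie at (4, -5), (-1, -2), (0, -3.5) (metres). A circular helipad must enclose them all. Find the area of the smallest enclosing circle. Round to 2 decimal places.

Call the three points A, B, C in the order given.
Side lengths²: AB² = 34, AC² = 18.25, BC² = 3.25.
Since AB² = 34 ≥ 18.25 + 3.25 = 21.5, the angle opposite AB is not acute, so the smallest enclosing circle has AB as diameter.
Centre = midpoint of AB = (1.5, -3.5), r² = 34/4 = 8.5.
Area = π·r² = π·8.5 ≈ 26.70.

26.70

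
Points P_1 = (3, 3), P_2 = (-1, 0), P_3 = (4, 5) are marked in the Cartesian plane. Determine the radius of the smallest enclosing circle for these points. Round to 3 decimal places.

Side lengths²: P_1P_2² = 25, P_1P_3² = 5, P_2P_3² = 50.
Since P_2P_3² = 50 ≥ 25 + 5 = 30, the angle opposite P_2P_3 is not acute, so the smallest enclosing circle has P_2P_3 as diameter.
Centre = midpoint of P_2P_3 = (1.5, 2.5), r² = 50/4 = 12.5.
r = √(12.5) ≈ 3.536.

3.536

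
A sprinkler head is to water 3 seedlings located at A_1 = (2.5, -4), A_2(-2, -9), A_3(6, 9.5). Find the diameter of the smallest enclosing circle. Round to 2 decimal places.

Side lengths²: A_1A_2² = 45.25, A_1A_3² = 194.5, A_2A_3² = 406.25.
Since A_2A_3² = 406.25 ≥ 194.5 + 45.25 = 239.75, the angle opposite A_2A_3 is not acute, so the smallest enclosing circle has A_2A_3 as diameter.
Centre = midpoint of A_2A_3 = (2, 0.25), r² = 406.25/4 = 101.5625.
Diameter = 2r = 2√(101.5625) ≈ 20.16.

20.16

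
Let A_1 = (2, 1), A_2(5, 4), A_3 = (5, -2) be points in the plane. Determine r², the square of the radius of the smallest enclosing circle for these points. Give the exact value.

9

Side lengths²: A_1A_2² = 18, A_1A_3² = 18, A_2A_3² = 36.
Since A_2A_3² = 36 ≥ 18 + 18 = 36, the angle opposite A_2A_3 is not acute, so the smallest enclosing circle has A_2A_3 as diameter.
Centre = midpoint of A_2A_3 = (5, 1), r² = 36/4 = 9.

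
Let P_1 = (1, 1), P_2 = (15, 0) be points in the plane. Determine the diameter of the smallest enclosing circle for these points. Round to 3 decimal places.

The smallest circle enclosing two points has them as diameter endpoints.
Centre = midpoint = (8, 0.5); r² = |P_1P_2|²/4 = 197/4 = 49.25.
Diameter = 2r = 2√(49.25) ≈ 14.036.

14.036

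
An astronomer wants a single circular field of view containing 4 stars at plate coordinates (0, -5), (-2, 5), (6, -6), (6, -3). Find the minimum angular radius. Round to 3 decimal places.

6.801

The minimum enclosing circle of a finite set is fixed by two of the points (as a diameter) or three (as a circumcircle).
The farthest pair is (-2, 5)–(6, -6) with squared distance 185. The circle on this segment as diameter has centre (2, -0.5) and r² = 185/4 = 46.25.
Check (0, -5): distance² to centre = 24.25 ≤ 46.25, so it lies inside.
All remaining points lie in this disk, and no smaller disk contains both endpoints, so this is the minimum enclosing circle.
r = √(46.25) ≈ 6.801.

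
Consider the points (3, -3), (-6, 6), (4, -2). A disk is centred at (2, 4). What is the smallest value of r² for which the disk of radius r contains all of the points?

The required radius is the distance from (2, 4) to the farthest point.
Squared distances: 50, 68, 40.
Maximum is 68, attained at (-6, 6).

68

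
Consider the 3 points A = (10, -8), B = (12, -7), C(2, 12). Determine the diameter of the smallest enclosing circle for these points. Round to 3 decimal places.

Side lengths²: AB² = 5, AC² = 464, BC² = 461.
Since AC² = 464 < 461 + 5 = 466, the triangle is acute, so the smallest enclosing circle is the circumcircle.
Circumcentre = (149/24, 25/12), r² = 66845/576.
Diameter = 2r = 2√(66845/576) ≈ 21.545.

21.545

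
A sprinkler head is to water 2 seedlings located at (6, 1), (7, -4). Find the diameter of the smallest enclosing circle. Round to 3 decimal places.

5.099

The smallest circle enclosing two points has them as diameter endpoints.
Centre = midpoint = (6.5, -1.5); r² = |(6, 1)−(7, -4)|²/4 = 26/4 = 6.5.
Diameter = 2r = 2√(6.5) ≈ 5.099.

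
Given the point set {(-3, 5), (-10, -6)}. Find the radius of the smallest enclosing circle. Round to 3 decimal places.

The smallest circle enclosing two points has them as diameter endpoints.
Centre = midpoint = (-6.5, -0.5); r² = |(-3, 5)−(-10, -6)|²/4 = 170/4 = 42.5.
r = √(42.5) ≈ 6.519.

6.519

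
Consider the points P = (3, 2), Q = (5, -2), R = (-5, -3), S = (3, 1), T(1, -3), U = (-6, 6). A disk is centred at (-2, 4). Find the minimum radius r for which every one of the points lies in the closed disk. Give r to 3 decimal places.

The required radius is the distance from (-2, 4) to the farthest point.
Squared distances: 29, 85, 58, 34, 58, 20.
Maximum is 85, attained at Q.
r = √85 ≈ 9.220.

9.220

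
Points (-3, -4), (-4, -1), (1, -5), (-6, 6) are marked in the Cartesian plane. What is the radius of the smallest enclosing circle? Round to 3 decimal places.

6.519

The minimum enclosing circle of a finite set is fixed by two of the points (as a diameter) or three (as a circumcircle).
The farthest pair is (1, -5)–(-6, 6) with squared distance 170. The circle on this segment as diameter has centre (-2.5, 0.5) and r² = 170/4 = 42.5.
Check (-3, -4): distance² to centre = 20.5 ≤ 42.5, so it lies inside.
All remaining points lie in this disk, and no smaller disk contains both endpoints, so this is the minimum enclosing circle.
r = √(42.5) ≈ 6.519.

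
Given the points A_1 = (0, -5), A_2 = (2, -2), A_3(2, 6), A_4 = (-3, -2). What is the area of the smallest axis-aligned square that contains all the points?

121

The bounding box has width 5 and height 11.
An axis-aligned square enclosing the set must have side ≥ max(width, height).
So the minimum side is max(5, 11) = 11.
Area = 11² = 121.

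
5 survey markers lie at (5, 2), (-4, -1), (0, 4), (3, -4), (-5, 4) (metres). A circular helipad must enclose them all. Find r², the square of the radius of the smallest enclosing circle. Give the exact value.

32.5

A smallest enclosing disk is always determined by at most three of the input points on its boundary.
The minimum enclosing circle is determined by three boundary points: (5, 2), (3, -4), (-5, 4).
Their circumcentre is (-0.5, 0.5) with r² = 32.5.
The farthest remaining point (-4, -1) is at distance² 14.5 ≤ 32.5.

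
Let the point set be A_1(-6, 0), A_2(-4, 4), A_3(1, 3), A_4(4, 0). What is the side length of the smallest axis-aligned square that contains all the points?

The bounding box has width 10 and height 4.
An axis-aligned square enclosing the set must have side ≥ max(width, height).
So the minimum side is max(10, 4) = 10.

10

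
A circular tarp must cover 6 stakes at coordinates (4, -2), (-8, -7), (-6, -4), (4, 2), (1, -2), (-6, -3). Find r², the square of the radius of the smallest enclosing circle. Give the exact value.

56.25

The minimum enclosing circle of a finite set is fixed by two of the points (as a diameter) or three (as a circumcircle).
The farthest pair is (-8, -7)–(4, 2) with squared distance 225. The circle on this segment as diameter has centre (-2, -2.5) and r² = 225/4 = 56.25.
Check (4, -2): distance² to centre = 36.25 ≤ 56.25, so it lies inside.
All remaining points lie in this disk, and no smaller disk contains both endpoints, so this is the minimum enclosing circle.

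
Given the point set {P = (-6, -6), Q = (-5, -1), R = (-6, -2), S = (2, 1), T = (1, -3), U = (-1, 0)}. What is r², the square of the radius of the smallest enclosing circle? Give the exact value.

28.25

The minimum enclosing circle of a finite set is fixed by two of the points (as a diameter) or three (as a circumcircle).
The farthest pair is P–S with squared distance 113. The circle on this segment as diameter has centre (-2, -2.5) and r² = 113/4 = 28.25.
Check Q: distance² to centre = 11.25 ≤ 28.25, so it lies inside.
All remaining points lie in this disk, and no smaller disk contains both endpoints, so this is the minimum enclosing circle.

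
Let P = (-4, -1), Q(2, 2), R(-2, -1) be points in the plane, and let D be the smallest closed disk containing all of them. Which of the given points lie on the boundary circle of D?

P, Q

Side lengths²: PQ² = 45, PR² = 4, QR² = 25.
Since PQ² = 45 ≥ 25 + 4 = 29, the angle opposite PQ is not acute, so the smallest enclosing circle has PQ as diameter.
Centre = midpoint of PQ = (-1, 0.5), r² = 45/4 = 11.25.
The points at distance exactly r from the centre are P, Q — 2 points.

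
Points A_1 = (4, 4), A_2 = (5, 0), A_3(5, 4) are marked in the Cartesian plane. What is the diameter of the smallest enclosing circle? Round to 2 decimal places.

Side lengths²: A_1A_2² = 17, A_1A_3² = 1, A_2A_3² = 16.
Since A_1A_2² = 17 ≥ 16 + 1 = 17, the angle opposite A_1A_2 is not acute, so the smallest enclosing circle has A_1A_2 as diameter.
Centre = midpoint of A_1A_2 = (4.5, 2), r² = 17/4 = 4.25.
Diameter = 2r = 2√(4.25) ≈ 4.12.

4.12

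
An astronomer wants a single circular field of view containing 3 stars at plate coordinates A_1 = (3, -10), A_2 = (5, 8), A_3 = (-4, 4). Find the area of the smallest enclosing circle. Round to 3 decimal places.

258.143

Side lengths²: A_1A_2² = 328, A_1A_3² = 245, A_2A_3² = 97.
Since A_1A_2² = 328 < 245 + 97 = 342, the triangle is acute, so the smallest enclosing circle is the circumcircle.
Circumcentre = (79/22, -21/22), r² = 19885/242.
Area = π·r² = π·19885/242 ≈ 258.143.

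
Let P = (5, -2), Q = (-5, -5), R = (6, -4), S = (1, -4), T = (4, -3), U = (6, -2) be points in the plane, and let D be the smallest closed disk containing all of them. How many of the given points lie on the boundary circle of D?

2

The farthest pair is Q–U with squared distance 130. The circle on this segment as diameter has centre (0.5, -3.5) and r² = 130/4 = 32.5.
Check P: distance² to centre = 22.5 ≤ 32.5, so it lies inside.
All remaining points lie in this disk, and no smaller disk contains both endpoints, so this is the minimum enclosing circle.
The points at distance exactly r from the centre are Q, U — 2 points.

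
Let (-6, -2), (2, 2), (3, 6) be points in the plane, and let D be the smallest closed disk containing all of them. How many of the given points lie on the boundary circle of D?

Call the three points A, B, C in the order given.
Side lengths²: AB² = 80, AC² = 145, BC² = 17.
Since AC² = 145 ≥ 80 + 17 = 97, the angle opposite AC is not acute, so the smallest enclosing circle has AC as diameter.
Centre = midpoint of AC = (-1.5, 2), r² = 145/4 = 36.25.
The points at distance exactly r from the centre are (-6, -2), (3, 6) — 2 points.

2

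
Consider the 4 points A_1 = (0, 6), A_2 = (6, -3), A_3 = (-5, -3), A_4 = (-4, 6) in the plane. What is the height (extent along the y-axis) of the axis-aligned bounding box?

9

max y = 6, min y = -3, so height = 9.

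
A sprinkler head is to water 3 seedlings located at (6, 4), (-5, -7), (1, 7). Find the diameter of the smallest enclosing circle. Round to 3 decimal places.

Call the three points A, B, C in the order given.
Side lengths²: AB² = 242, AC² = 34, BC² = 232.
Since AB² = 242 < 232 + 34 = 266, the triangle is acute, so the smallest enclosing circle is the circumcircle.
Circumcentre = (-0.25, -0.75), r² = 61.625.
Diameter = 2r = 2√(61.625) ≈ 15.700.

15.700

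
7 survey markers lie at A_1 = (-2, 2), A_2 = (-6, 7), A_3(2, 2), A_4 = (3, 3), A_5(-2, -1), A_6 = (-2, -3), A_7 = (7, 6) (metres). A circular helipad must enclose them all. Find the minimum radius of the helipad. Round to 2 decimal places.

The minimum enclosing circle of a finite set is fixed by two of the points (as a diameter) or three (as a circumcircle).
The minimum enclosing circle is determined by three boundary points: A_2, A_6, A_7.
Their circumcentre is (2/7, 26/7) with r² = 2465/49.
The farthest remaining point A_5 is at distance² 1345/49 ≤ 2465/49.
r = √(2465/49) ≈ 7.09.

7.09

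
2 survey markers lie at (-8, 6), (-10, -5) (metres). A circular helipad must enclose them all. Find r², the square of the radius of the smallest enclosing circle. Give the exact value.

31.25

The smallest circle enclosing two points has them as diameter endpoints.
Centre = midpoint = (-9, 0.5); r² = |(-8, 6)−(-10, -5)|²/4 = 125/4 = 31.25.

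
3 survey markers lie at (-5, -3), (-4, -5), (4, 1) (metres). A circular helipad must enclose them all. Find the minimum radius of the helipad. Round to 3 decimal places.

Call the three points A, B, C in the order given.
Side lengths²: AB² = 5, AC² = 97, BC² = 100.
Since BC² = 100 < 97 + 5 = 102, the triangle is acute, so the smallest enclosing circle is the circumcircle.
Circumcentre = (-3/22, -20/11), r² = 12125/484.
r = √(12125/484) ≈ 5.005.

5.005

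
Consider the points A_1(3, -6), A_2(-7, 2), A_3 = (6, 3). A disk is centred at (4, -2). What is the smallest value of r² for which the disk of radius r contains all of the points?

137

The required radius is the distance from (4, -2) to the farthest point.
Squared distances: 17, 137, 29.
Maximum is 137, attained at A_2.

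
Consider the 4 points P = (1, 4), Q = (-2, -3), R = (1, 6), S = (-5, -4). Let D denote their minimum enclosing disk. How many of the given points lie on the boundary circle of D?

2

By Welzl's lemma the MEC is supported by two points (diametrically opposite) or three points (on a circumcircle).
The farthest pair is R–S with squared distance 136. The circle on this segment as diameter has centre (-2, 1) and r² = 136/4 = 34.
Check P: distance² to centre = 18 ≤ 34, so it lies inside.
All remaining points lie in this disk, and no smaller disk contains both endpoints, so this is the minimum enclosing circle.
The points at distance exactly r from the centre are R, S — 2 points.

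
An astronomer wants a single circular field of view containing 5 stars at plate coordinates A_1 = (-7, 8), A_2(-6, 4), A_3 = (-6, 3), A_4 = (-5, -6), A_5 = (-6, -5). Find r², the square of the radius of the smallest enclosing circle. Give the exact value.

A smallest enclosing disk is always determined by at most three of the input points on its boundary.
The farthest pair is A_1–A_4 with squared distance 200. The circle on this segment as diameter has centre (-6, 1) and r² = 200/4 = 50.
Check A_2: distance² to centre = 9 ≤ 50, so it lies inside.
All remaining points lie in this disk, and no smaller disk contains both endpoints, so this is the minimum enclosing circle.

50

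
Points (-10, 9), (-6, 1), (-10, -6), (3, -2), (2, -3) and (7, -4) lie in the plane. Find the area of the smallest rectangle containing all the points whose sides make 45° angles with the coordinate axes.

In coordinates u = x + y, v = x − y the rectangle is axis-aligned; the map (x,y)→(u,v) scales areas by 2.
u-values: -1, -5, -16, 1, -1, 3; range = 3 − (-16) = 19.
v-values: -19, -7, -4, 5, 5, 11; range = 11 − (-19) = 30.
Area = (19 × 30) / 2 = 285.

285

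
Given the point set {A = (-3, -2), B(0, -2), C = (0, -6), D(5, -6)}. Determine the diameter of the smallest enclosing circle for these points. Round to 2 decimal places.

By Welzl's lemma the MEC is supported by two points (diametrically opposite) or three points (on a circumcircle).
The farthest pair is A–D with squared distance 80. The circle on this segment as diameter has centre (1, -4) and r² = 80/4 = 20.
Check B: distance² to centre = 5 ≤ 20, so it lies inside.
All remaining points lie in this disk, and no smaller disk contains both endpoints, so this is the minimum enclosing circle.
Diameter = 2r = 2√20 ≈ 8.94.

8.94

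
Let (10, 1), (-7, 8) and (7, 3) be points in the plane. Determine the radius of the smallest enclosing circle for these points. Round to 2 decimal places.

Call the three points A, B, C in the order given.
Side lengths²: AB² = 338, AC² = 13, BC² = 221.
Since AB² = 338 ≥ 221 + 13 = 234, the angle opposite AB is not acute, so the smallest enclosing circle has AB as diameter.
Centre = midpoint of AB = (1.5, 4.5), r² = 338/4 = 84.5.
r = √(84.5) ≈ 9.19.

9.19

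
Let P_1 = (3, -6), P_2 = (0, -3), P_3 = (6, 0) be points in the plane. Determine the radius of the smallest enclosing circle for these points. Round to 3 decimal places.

3.536

Side lengths²: P_1P_2² = 18, P_1P_3² = 45, P_2P_3² = 45.
Since P_2P_3² = 45 < 45 + 18 = 63, the triangle is acute, so the smallest enclosing circle is the circumcircle.
Circumcentre = (3.5, -2.5), r² = 12.5.
r = √(12.5) ≈ 3.536.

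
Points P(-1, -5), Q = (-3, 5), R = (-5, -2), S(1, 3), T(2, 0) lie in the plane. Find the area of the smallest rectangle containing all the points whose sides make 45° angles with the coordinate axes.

In coordinates u = x + y, v = x − y the rectangle is axis-aligned; the map (x,y)→(u,v) scales areas by 2.
u-values: -6, 2, -7, 4, 2; range = 4 − (-7) = 11.
v-values: 4, -8, -3, -2, 2; range = 4 − (-8) = 12.
Area = (11 × 12) / 2 = 66.

66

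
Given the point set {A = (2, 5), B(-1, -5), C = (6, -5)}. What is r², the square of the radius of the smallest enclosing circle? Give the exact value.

Side lengths²: AB² = 109, AC² = 116, BC² = 49.
Since AC² = 116 < 109 + 49 = 158, the triangle is acute, so the smallest enclosing circle is the circumcircle.
Circumcentre = (2.5, -0.6), r² = 31.61.

31.61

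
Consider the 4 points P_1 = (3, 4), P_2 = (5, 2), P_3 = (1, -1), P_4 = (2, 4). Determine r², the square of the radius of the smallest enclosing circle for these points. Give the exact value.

725/98

The minimum enclosing circle is determined by three boundary points: P_1, P_2, P_3.
Their circumcentre is (33/14, 19/14) with r² = 725/98.
The farthest remaining point P_4 is at distance² 697/98 ≤ 725/98.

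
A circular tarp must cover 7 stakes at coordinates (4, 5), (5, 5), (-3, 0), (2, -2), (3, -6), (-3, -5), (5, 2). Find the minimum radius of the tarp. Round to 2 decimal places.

By Welzl's lemma the MEC is supported by two points (diametrically opposite) or three points (on a circumcircle).
The farthest pair is (5, 5)–(-3, -5) with squared distance 164. The circle on this segment as diameter has centre (1, 0) and r² = 164/4 = 41.
Check (4, 5): distance² to centre = 34 ≤ 41, so it lies inside.
All remaining points lie in this disk, and no smaller disk contains both endpoints, so this is the minimum enclosing circle.
r = √41 ≈ 6.40.

6.40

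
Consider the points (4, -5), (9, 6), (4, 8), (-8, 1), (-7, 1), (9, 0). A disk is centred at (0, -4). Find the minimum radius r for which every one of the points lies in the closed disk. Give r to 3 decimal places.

The required radius is the distance from (0, -4) to the farthest point.
Squared distances: 17, 181, 160, 89, 74, 97.
Maximum is 181, attained at (9, 6).
r = √181 ≈ 13.454.

13.454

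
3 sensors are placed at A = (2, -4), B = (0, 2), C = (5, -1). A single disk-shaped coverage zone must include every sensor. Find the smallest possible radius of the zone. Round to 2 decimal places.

Side lengths²: AB² = 40, AC² = 18, BC² = 34.
Since AB² = 40 < 34 + 18 = 52, the triangle is acute, so the smallest enclosing circle is the circumcircle.
Circumcentre = (1.75, -0.75), r² = 10.625.
r = √(10.625) ≈ 3.26.

3.26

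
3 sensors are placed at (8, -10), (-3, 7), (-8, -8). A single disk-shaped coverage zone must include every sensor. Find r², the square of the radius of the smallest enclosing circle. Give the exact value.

Call the three points A, B, C in the order given.
Side lengths²: AB² = 410, AC² = 260, BC² = 250.
Since AB² = 410 < 260 + 250 = 510, the triangle is acute, so the smallest enclosing circle is the circumcircle.
Circumcentre = (0.8, -2.6), r² = 106.6.

106.6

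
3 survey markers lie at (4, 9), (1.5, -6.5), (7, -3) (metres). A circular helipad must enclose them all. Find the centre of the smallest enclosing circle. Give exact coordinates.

Call the three points A, B, C in the order given.
Side lengths²: AB² = 246.5, AC² = 153, BC² = 42.5.
Since AB² = 246.5 ≥ 153 + 42.5 = 195.5, the angle opposite AB is not acute, so the smallest enclosing circle has AB as diameter.
Centre = midpoint of AB = (2.75, 1.25), r² = 246.5/4 = 61.625.
Centre = (2.75, 1.25).

(2.75, 1.25)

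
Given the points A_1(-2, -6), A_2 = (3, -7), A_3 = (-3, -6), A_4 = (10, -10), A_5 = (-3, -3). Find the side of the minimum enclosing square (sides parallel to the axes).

The bounding box has width 13 and height 7.
An axis-aligned square enclosing the set must have side ≥ max(width, height).
So the minimum side is max(13, 7) = 13.

13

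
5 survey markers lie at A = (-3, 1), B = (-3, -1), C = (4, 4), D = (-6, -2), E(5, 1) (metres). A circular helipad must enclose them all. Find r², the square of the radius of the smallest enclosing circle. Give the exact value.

A smallest enclosing disk is always determined by at most three of the input points on its boundary.
The minimum enclosing circle is determined by three boundary points: C, D, E.
Their circumcentre is (-5/6, 13/18) with r² = 5525/162.
The farthest remaining point B is at distance² 1241/162 ≤ 5525/162.

5525/162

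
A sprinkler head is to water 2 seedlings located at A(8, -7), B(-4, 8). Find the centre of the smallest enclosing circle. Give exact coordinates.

(2, 0.5)

The smallest circle enclosing two points has them as diameter endpoints.
Centre = midpoint = (2, 0.5); r² = |AB|²/4 = 369/4 = 92.25.
Centre = (2, 0.5).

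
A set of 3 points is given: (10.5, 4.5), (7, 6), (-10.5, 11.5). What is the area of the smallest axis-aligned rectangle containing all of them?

147

x ranges over [-10.5, 10.5], width 21.
y ranges over [4.5, 11.5], height 7.
Area = 21 × 7 = 147.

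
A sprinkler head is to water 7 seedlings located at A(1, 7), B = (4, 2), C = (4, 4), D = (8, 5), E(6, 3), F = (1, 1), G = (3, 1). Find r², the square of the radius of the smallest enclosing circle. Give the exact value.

3445/196

The minimum enclosing circle is determined by three boundary points: A, D, F.
Their circumcentre is (55/14, 4) with r² = 3445/196.
The farthest remaining point G is at distance² 1933/196 ≤ 3445/196.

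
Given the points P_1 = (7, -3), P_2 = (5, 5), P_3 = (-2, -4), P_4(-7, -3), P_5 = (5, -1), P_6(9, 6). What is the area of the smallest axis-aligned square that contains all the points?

The bounding box has width 16 and height 10.
An axis-aligned square enclosing the set must have side ≥ max(width, height).
So the minimum side is max(16, 10) = 16.
Area = 16² = 256.

256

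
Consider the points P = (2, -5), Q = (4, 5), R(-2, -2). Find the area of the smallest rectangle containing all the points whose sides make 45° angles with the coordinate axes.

52

In coordinates u = x + y, v = x − y the rectangle is axis-aligned; the map (x,y)→(u,v) scales areas by 2.
u-values: -3, 9, -4; range = 9 − (-4) = 13.
v-values: 7, -1, 0; range = 7 − (-1) = 8.
Area = (13 × 8) / 2 = 52.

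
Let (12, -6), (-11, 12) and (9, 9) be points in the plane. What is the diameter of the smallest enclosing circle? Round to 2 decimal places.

Call the three points A, B, C in the order given.
Side lengths²: AB² = 853, AC² = 234, BC² = 409.
Since AB² = 853 ≥ 409 + 234 = 643, the angle opposite AB is not acute, so the smallest enclosing circle has AB as diameter.
Centre = midpoint of AB = (0.5, 3), r² = 853/4 = 213.25.
Diameter = 2r = 2√(213.25) ≈ 29.21.

29.21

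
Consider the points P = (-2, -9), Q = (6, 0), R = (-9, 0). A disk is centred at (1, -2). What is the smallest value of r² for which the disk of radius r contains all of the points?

104

The required radius is the distance from (1, -2) to the farthest point.
Squared distances: 58, 29, 104.
Maximum is 104, attained at R.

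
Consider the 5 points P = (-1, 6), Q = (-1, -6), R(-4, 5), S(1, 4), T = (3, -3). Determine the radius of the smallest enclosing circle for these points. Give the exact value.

6

A smallest enclosing disk is always determined by at most three of the input points on its boundary.
The farthest pair is P–Q with squared distance 144. The circle on this segment as diameter has centre (-1, 0) and r² = 144/4 = 36.
Check R: distance² to centre = 34 ≤ 36, so it lies inside.
All remaining points lie in this disk, and no smaller disk contains both endpoints, so this is the minimum enclosing circle.
r = √36 = 6.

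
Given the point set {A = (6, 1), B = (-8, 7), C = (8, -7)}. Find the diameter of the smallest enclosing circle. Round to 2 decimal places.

21.26

Side lengths²: AB² = 232, AC² = 68, BC² = 452.
Since BC² = 452 ≥ 232 + 68 = 300, the angle opposite BC is not acute, so the smallest enclosing circle has BC as diameter.
Centre = midpoint of BC = (0, 0), r² = 452/4 = 113.
Diameter = 2r = 2√113 ≈ 21.26.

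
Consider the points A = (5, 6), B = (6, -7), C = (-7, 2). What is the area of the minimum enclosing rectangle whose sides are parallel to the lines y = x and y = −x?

176

In coordinates u = x + y, v = x − y the rectangle is axis-aligned; the map (x,y)→(u,v) scales areas by 2.
u-values: 11, -1, -5; range = 11 − (-5) = 16.
v-values: -1, 13, -9; range = 13 − (-9) = 22.
Area = (16 × 22) / 2 = 176.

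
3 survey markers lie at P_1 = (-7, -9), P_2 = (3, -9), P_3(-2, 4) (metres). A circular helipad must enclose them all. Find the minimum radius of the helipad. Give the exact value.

97/13

Side lengths²: P_1P_2² = 100, P_1P_3² = 194, P_2P_3² = 194.
Since P_2P_3² = 194 < 194 + 100 = 294, the triangle is acute, so the smallest enclosing circle is the circumcircle.
Circumcentre = (-2, -45/13), r² = 9409/169.
r = √(9409/169) = 97/13.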